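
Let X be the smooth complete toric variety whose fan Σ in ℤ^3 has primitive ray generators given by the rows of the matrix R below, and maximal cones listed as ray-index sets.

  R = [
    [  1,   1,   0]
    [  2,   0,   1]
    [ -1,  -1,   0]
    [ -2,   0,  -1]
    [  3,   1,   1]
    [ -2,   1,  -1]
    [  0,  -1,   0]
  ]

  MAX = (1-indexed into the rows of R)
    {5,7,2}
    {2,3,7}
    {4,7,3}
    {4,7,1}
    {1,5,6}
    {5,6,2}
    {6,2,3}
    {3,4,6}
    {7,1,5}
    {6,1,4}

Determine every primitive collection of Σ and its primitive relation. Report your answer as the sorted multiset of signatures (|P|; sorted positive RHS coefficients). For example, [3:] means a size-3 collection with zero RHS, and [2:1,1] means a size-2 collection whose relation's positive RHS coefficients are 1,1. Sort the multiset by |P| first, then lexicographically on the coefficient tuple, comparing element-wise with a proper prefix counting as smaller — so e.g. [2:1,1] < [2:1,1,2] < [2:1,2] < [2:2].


6 collections generate NE(X_Σ); each relation:

  P={1,3}:  v_{1} + v_{3} = 0 — sig = [2:]
  P={2,4}:  v_{2} + v_{4} = 0 — sig = [2:]
  P={1,2}:  v_{1} + v_{2} = v_{5} — sig = [2:1]
  P={3,5}:  v_{3} + v_{5} = v_{2} — sig = [2:1]
  P={4,5}:  v_{4} + v_{5} = v_{1} — sig = [2:1]
  P={6,7}:  v_{6} + v_{7} = v_{4} — sig = [2:1]

Hence PRS(X_Σ) =
{ [2:] ×2,  [2:1] ×4 }


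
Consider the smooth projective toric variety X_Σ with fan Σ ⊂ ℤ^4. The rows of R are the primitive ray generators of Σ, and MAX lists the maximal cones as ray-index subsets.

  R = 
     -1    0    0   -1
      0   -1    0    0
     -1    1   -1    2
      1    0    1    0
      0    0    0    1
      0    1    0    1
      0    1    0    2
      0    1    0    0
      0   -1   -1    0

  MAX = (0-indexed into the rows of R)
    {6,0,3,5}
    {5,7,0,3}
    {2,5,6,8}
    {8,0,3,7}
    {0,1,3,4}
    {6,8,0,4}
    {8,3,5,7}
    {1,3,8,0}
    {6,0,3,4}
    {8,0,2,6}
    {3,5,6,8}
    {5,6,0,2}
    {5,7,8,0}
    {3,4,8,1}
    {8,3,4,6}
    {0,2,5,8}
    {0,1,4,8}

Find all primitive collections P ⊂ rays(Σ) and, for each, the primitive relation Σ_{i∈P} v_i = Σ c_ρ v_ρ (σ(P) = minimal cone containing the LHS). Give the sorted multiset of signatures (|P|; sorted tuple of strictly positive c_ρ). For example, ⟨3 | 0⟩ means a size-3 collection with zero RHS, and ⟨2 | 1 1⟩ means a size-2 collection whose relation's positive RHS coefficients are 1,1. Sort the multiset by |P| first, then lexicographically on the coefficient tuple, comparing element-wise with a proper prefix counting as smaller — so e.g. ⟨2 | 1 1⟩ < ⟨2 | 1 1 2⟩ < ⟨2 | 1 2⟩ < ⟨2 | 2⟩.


14 collections generate NE(X_Σ); each relation:

  P = {1,7}:  v_{1} + v_{7} = 0 — sig = ⟨2 | 0⟩
  P = {1,5}:  v_{1} + v_{5} = v_{4} — sig = ⟨2 | 1⟩
  P = {2,3}:  v_{2} + v_{3} = v_{6} — sig = ⟨2 | 1⟩
  P = {4,5}:  v_{4} + v_{5} = v_{6} — sig = ⟨2 | 1⟩
  P = {4,7}:  v_{4} + v_{7} = v_{5} — sig = ⟨2 | 1⟩
  P = {1,2}:  v_{1} + v_{2} = v_{0} + v_{4} + v_{6} + v_{8} — sig = ⟨2 | 1 1 1 1⟩
  P = {2,4}:  v_{2} + v_{4} = v_{0} + 2·v_{6} + v_{8} — sig = ⟨2 | 1 1 2⟩
  P = {2,7}:  v_{2} + v_{7} = v_{0} + 3·v_{5} + v_{8} — sig = ⟨2 | 1 1 3⟩
  P = {1,6}:  v_{1} + v_{6} = 2·v_{4} — sig = ⟨2 | 2⟩
  P = {6,7}:  v_{6} + v_{7} = 2·v_{5} — sig = ⟨2 | 2⟩
  P = {0,3,5,8}:  v_{0} + v_{3} + v_{5} + v_{8} = 0 — sig = ⟨4 | 0⟩
  P = {0,3,4,8}:  v_{0} + v_{3} + v_{4} + v_{8} = v_{1} — sig = ⟨4 | 1⟩
  P = {0,3,6,8}:  v_{0} + v_{3} + v_{6} + v_{8} = v_{4} — sig = ⟨4 | 1⟩
  P = {0,5,6,8}:  v_{0} + v_{5} + v_{6} + v_{8} = v_{2} — sig = ⟨4 | 1⟩

so the primitive-relation signature multiset is
    |P|=2: 10 collections, coeffs (), (1), (1), (1), (1), (1,1,1,1), (1,1,2), (1,1,3), (2), (2)
    |P|=4: 4 collections, coeffs (), (1), (1), (1)


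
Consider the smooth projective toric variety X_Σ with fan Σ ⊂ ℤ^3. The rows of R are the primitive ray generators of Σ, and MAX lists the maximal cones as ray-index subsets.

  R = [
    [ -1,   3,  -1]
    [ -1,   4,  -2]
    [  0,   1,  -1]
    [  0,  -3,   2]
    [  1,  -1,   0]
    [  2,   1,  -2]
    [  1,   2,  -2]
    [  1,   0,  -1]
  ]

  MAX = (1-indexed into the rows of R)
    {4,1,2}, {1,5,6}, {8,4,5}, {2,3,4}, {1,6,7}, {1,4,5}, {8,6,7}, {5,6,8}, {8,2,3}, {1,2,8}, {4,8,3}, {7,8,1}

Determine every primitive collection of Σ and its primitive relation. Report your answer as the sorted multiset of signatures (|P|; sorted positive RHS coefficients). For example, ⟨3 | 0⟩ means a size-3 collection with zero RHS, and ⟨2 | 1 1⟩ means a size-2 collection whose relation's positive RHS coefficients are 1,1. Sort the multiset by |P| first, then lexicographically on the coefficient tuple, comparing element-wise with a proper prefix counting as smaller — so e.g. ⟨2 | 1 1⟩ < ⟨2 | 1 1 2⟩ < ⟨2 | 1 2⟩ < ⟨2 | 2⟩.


14 minimal non-faces of Δ(Σ) (on 8 rays):

  P = {1,3}:  v_{1} + v_{3} = v_{2} ; sig = ⟨2 | 1⟩
  P = {3,5}:  v_{3} + v_{5} = v_{8} ; sig = ⟨2 | 1⟩
  P = {4,7}:  v_{4} + v_{7} = v_{5} ; sig = ⟨2 | 1⟩
  P = {5,7}:  v_{5} + v_{7} = v_{6} ; sig = ⟨2 | 1⟩
  P = {2,5}:  v_{2} + v_{5} = v_{1} + v_{8} ; sig = ⟨2 | 1 1⟩
  P = {3,6}:  v_{3} + v_{6} = v_{7} + v_{8} ; sig = ⟨2 | 1 1⟩
  P = {2,6}:  v_{2} + v_{6} = v_{1} + v_{7} + v_{8} ; sig = ⟨2 | 1 1 1⟩
  P = {3,7}:  v_{3} + v_{7} = v_{1} + 2·v_{8} ; sig = ⟨2 | 1 2⟩
  P = {4,6}:  v_{4} + v_{6} = 2·v_{5} ; sig = ⟨2 | 2⟩
  P = {2,7}:  v_{2} + v_{7} = 2·v_{1} + 2·v_{8} ; sig = ⟨2 | 2 2⟩
  P = {1,4,8}:  v_{1} + v_{4} + v_{8} = 0 ; sig = ⟨3 | 0⟩
  P = {1,5,8}:  v_{1} + v_{5} + v_{8} = v_{7} ; sig = ⟨3 | 1⟩
  P = {2,4,8}:  v_{2} + v_{4} + v_{8} = v_{3} ; sig = ⟨3 | 1⟩
  P = {1,6,8}:  v_{1} + v_{6} + v_{8} = 2·v_{7} ; sig = ⟨3 | 2⟩

so the primitive-relation signature multiset is
    |P|=2: 10 collections, coeffs (1), (1), (1), (1), (1,1), (1,1), (1,1,1), (1,2), (2), (2,2)
    |P|=3: 4 collections, coeffs (), (1), (1), (2)


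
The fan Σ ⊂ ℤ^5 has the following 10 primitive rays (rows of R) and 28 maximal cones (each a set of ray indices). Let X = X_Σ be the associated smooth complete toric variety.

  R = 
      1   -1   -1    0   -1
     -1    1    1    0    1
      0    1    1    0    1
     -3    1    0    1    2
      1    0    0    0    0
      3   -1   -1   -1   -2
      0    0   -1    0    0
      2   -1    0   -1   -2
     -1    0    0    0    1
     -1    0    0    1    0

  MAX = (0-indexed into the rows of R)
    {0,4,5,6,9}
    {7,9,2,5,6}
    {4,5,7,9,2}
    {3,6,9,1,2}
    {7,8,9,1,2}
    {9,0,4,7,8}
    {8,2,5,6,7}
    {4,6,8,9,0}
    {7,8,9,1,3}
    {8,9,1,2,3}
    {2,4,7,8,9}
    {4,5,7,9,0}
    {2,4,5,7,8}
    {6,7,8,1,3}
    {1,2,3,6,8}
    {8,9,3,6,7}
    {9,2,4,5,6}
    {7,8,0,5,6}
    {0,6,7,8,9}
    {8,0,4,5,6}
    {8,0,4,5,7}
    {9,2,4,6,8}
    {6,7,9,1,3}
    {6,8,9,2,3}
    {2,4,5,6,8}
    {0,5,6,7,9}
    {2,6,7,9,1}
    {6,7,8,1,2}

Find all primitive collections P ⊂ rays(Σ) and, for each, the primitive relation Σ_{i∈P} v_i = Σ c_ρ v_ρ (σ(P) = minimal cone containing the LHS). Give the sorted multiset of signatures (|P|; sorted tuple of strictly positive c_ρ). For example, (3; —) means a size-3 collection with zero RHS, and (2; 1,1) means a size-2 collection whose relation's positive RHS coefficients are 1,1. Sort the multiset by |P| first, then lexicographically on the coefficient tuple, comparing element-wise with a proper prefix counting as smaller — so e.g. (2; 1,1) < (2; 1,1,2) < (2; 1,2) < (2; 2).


Σ has 12 primitive collections:

  P={0,1}:  v_{0} + v_{1} = 0 — sig = (2; —)
  P={0,2}:  v_{0} + v_{2} = v_{4} — sig = (2; 1)
  P={1,4}:  v_{1} + v_{4} = v_{2} — sig = (2; 1)
  P={3,5}:  v_{3} + v_{5} = v_{6} — sig = (2; 1)
  P={0,3}:  v_{0} + v_{3} = v_{6} + v_{8} + v_{9} — sig = (2; 1,1,1)
  P={1,5}:  v_{1} + v_{5} = v_{2} + v_{6} + v_{7} — sig = (2; 1,1,1)
  P={3,4}:  v_{3} + v_{4} = v_{2} + v_{6} + v_{8} + v_{9} — sig = (2; 1,1,1,1)
  P={2,3,7}:  v_{2} + v_{3} + v_{7} = v_{1} — sig = (3; 1)
  P={4,6,7}:  v_{4} + v_{6} + v_{7} = v_{5} — sig = (3; 1)
  P={5,8,9}:  v_{5} + v_{8} + v_{9} = v_{0} — sig = (3; 1)
  P={1,6,8,9}:  v_{1} + v_{6} + v_{8} + v_{9} = v_{3} — sig = (4; 1)
  P={2,6,7,8,9}:  v_{2} + v_{6} + v_{7} + v_{8} + v_{9} = 0 — sig = (5; —)

Sorted signature multiset PRS(X):
    (2; —)
    (2; 1)
    (2; 1)
    (2; 1)
    (2; 1,1,1)
    (2; 1,1,1)
    (2; 1,1,1,1)
    (3; 1)
    (3; 1)
    (3; 1)
    (4; 1)
    (5; —)


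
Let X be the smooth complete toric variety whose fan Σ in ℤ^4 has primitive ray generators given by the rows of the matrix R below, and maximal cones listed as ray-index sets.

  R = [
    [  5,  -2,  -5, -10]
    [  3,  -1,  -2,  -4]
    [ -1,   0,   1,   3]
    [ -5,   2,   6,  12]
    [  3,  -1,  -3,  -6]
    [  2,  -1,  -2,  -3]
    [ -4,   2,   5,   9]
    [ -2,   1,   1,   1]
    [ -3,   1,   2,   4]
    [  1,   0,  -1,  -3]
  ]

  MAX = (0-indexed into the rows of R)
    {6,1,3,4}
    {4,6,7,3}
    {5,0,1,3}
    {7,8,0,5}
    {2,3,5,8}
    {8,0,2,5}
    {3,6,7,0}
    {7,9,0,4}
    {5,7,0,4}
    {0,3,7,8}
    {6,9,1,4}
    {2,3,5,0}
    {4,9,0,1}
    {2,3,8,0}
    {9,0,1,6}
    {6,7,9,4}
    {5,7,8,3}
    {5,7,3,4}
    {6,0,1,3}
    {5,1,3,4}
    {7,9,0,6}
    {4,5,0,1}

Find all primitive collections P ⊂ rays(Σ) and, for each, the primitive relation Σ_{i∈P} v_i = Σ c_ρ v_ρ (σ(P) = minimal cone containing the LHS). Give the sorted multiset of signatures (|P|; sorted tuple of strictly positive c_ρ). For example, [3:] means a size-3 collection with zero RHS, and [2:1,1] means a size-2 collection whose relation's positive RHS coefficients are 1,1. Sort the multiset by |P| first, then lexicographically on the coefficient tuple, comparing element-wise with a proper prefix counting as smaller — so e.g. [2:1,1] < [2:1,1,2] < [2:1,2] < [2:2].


The 17 primitive collections of Σ (r=10, n=4):

  {1,8}:  v_{1} + v_{8} = 0  →  sig = [2:]
  {2,9}:  v_{2} + v_{9} = 0  →  sig = [2:]
  {1,7}:  v_{1} + v_{7} = v_{9}  →  sig = [2:1]
  {2,4}:  v_{2} + v_{4} = v_{5}  →  sig = [2:1]
  {2,6}:  v_{2} + v_{6} = v_{3}  →  sig = [2:1]
  {2,7}:  v_{2} + v_{7} = v_{8}  →  sig = [2:1]
  {3,9}:  v_{3} + v_{9} = v_{6}  →  sig = [2:1]
  {5,9}:  v_{5} + v_{9} = v_{4}  →  sig = [2:1]
  {8,9}:  v_{8} + v_{9} = v_{7}  →  sig = [2:1]
  {4,8}:  v_{4} + v_{8} = v_{5} + v_{7}  →  sig = [2:1,1]
  {5,6}:  v_{5} + v_{6} = v_{3} + v_{4}  →  sig = [2:1,1]
  {6,8}:  v_{6} + v_{8} = v_{3} + v_{7}  →  sig = [2:1,1]
  {1,2}:  v_{1} + v_{2} = v_{0} + v_{3} + v_{5}  →  sig = [2:1,1,1]
  {0,3,4}:  v_{0} + v_{3} + v_{4} = v_{1}  →  sig = [3:1]
  {0,4,6}:  v_{0} + v_{4} + v_{6} = v_{1} + v_{9}  →  sig = [3:1,1]
  {0,3,5,7}:  v_{0} + v_{3} + v_{5} + v_{7} = 0  →  sig = [4:]
  {0,3,5,8}:  v_{0} + v_{3} + v_{5} + v_{8} = v_{2}  →  sig = [4:1]

Signatures (|P|; sorted positive RHS coefficients), sorted:
{ [2:] ×2,  [2:1] ×7,  [2:1,1] ×3,  [2:1,1,1],  [3:1],  [3:1,1],  [4:],  [4:1] }


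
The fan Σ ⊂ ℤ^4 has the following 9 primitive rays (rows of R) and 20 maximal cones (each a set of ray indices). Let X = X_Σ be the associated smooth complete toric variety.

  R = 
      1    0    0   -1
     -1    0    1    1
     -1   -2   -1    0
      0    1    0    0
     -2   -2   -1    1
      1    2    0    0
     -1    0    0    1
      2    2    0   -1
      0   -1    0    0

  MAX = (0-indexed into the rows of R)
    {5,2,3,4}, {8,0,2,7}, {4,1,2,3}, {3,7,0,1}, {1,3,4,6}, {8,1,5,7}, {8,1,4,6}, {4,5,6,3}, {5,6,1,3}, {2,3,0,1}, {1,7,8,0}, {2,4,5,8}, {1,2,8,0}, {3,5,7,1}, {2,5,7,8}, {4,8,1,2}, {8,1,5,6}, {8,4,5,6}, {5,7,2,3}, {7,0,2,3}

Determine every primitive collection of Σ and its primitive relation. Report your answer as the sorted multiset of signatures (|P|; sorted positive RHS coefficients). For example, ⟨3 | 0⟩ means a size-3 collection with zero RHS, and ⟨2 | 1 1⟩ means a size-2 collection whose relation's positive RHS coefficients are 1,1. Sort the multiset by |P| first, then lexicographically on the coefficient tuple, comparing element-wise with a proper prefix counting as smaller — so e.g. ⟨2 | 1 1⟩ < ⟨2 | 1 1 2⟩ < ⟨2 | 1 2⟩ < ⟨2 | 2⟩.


10 collections generate NE(X_Σ); each relation:

  P = {0,6}:  v_{0} + v_{6} = 0 — sig = ⟨2 | 0⟩
  P = {3,8}:  v_{3} + v_{8} = 0 — sig = ⟨2 | 0⟩
  P = {0,4}:  v_{0} + v_{4} = v_{2} — sig = ⟨2 | 1⟩
  P = {0,5}:  v_{0} + v_{5} = v_{7} — sig = ⟨2 | 1⟩
  P = {2,6}:  v_{2} + v_{6} = v_{4} — sig = ⟨2 | 1⟩
  P = {6,7}:  v_{6} + v_{7} = v_{5} — sig = ⟨2 | 1⟩
  P = {4,7}:  v_{4} + v_{7} = v_{2} + v_{5} — sig = ⟨2 | 1 1⟩
  P = {1,2,7}:  v_{1} + v_{2} + v_{7} = 0 — sig = ⟨3 | 0⟩
  P = {1,2,5}:  v_{1} + v_{2} + v_{5} = v_{6} — sig = ⟨3 | 1⟩
  P = {1,4,5}:  v_{1} + v_{4} + v_{5} = 2·v_{6} — sig = ⟨3 | 2⟩

Signatures (|P|; sorted positive RHS coefficients), sorted:
[⟨2 | 0⟩, ⟨2 | 0⟩, ⟨2 | 1⟩, ⟨2 | 1⟩, ⟨2 | 1⟩, ⟨2 | 1⟩, ⟨2 | 1 1⟩, ⟨3 | 0⟩, ⟨3 | 1⟩, ⟨3 | 2⟩]


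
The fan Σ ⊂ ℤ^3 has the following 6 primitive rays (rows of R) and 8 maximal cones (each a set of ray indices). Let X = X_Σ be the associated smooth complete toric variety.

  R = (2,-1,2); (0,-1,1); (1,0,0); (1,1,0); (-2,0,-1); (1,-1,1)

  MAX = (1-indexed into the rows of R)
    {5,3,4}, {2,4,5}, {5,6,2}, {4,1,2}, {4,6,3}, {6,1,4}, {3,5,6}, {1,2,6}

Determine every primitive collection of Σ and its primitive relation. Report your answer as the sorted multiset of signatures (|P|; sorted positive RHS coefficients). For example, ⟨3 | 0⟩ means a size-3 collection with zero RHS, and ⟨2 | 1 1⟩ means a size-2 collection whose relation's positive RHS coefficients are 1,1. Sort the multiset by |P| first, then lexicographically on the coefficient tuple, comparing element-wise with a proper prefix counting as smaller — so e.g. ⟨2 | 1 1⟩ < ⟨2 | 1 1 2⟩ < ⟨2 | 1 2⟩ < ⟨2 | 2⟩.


Primitive collections (5):

  {1,5}:  v_{1} + v_{5} = v_{2}  ⟹  sig = ⟨2 | 1⟩
  {2,3}:  v_{2} + v_{3} = v_{6}  ⟹  sig = ⟨2 | 1⟩
  {1,3}:  v_{1} + v_{3} = v_{4} + 2·v_{6}  ⟹  sig = ⟨2 | 1 2⟩
  {4,5,6}:  v_{4} + v_{5} + v_{6} = 0  ⟹  sig = ⟨3 | 0⟩
  {2,4,6}:  v_{2} + v_{4} + v_{6} = v_{1}  ⟹  sig = ⟨3 | 1⟩

Sorted signature multiset PRS(X):
    |P|=2: 3 collections, coeffs (1), (1), (1,2)
    |P|=3: 2 collections, coeffs (), (1)


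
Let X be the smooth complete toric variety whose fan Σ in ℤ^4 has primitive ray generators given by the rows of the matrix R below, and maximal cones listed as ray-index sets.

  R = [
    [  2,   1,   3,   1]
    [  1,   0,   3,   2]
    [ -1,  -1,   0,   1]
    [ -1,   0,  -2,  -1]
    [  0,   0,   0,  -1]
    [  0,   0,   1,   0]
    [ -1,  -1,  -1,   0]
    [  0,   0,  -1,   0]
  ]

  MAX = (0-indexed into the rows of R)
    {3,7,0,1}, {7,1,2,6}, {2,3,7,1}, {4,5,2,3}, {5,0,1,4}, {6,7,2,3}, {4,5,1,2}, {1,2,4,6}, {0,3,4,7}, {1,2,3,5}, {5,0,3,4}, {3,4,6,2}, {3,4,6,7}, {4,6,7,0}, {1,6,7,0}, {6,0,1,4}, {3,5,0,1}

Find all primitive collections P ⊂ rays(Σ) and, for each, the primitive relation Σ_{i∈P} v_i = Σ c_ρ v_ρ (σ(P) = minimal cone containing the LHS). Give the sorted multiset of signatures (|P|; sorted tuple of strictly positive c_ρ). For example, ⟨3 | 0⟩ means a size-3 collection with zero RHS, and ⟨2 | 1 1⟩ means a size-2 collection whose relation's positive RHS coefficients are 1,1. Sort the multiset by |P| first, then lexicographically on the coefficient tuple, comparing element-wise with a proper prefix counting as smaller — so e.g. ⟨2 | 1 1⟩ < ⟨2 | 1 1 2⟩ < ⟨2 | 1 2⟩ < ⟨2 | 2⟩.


The 8 primitive collections of Σ (r=8, n=4):

  P = {5,7}:  v_{5} + v_{7} = 0  ⇒ sig = ⟨2 | 0⟩
  P = {0,2}:  v_{0} + v_{2} = v_{1}  ⇒ sig = ⟨2 | 1⟩
  P = {5,6}:  v_{5} + v_{6} = v_{2} + v_{4}  ⇒ sig = ⟨2 | 1 1⟩
  P = {0,3,6}:  v_{0} + v_{3} + v_{6} = 0  ⇒ sig = ⟨3 | 0⟩
  P = {1,3,4}:  v_{1} + v_{3} + v_{4} = v_{5}  ⇒ sig = ⟨3 | 1⟩
  P = {1,3,6}:  v_{1} + v_{3} + v_{6} = v_{2}  ⇒ sig = ⟨3 | 1⟩
  P = {2,4,7}:  v_{2} + v_{4} + v_{7} = v_{6}  ⇒ sig = ⟨3 | 1⟩
  P = {1,4,7}:  v_{1} + v_{4} + v_{7} = v_{0} + v_{6}  ⇒ sig = ⟨3 | 1 1⟩

Signatures (|P|; sorted positive RHS coefficients), sorted:
    |P|=2: 3 collections, coeffs (), (1), (1,1)
    |P|=3: 5 collections, coeffs (), (1), (1), (1), (1,1)


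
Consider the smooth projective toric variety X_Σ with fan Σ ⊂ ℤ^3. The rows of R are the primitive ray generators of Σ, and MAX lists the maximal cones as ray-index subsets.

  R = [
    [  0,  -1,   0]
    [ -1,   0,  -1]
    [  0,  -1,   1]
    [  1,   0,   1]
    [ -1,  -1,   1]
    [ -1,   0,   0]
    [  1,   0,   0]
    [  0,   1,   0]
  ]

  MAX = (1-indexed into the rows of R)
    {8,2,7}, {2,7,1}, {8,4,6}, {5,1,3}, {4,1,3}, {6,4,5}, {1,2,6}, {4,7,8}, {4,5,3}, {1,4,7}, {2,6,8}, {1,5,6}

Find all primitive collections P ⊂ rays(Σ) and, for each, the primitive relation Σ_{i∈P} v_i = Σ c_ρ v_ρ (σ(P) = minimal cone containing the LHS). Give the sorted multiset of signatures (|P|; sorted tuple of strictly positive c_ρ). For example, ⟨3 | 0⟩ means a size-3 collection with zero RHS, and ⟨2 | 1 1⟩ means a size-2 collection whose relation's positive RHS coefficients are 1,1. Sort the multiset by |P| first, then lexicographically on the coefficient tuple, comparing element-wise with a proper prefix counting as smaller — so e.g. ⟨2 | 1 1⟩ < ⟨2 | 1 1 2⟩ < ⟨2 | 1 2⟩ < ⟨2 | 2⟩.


Minimal non-faces — 12 found among 8 rays, 12 max cones:

  P = {1,8}:  v_{1} + v_{8} = 0  ⇒ sig = ⟨2 | 0⟩
  P = {2,4}:  v_{2} + v_{4} = 0  ⇒ sig = ⟨2 | 0⟩
  P = {6,7}:  v_{6} + v_{7} = 0  ⇒ sig = ⟨2 | 0⟩
  P = {3,6}:  v_{3} + v_{6} = v_{5}  ⇒ sig = ⟨2 | 1⟩
  P = {5,7}:  v_{5} + v_{7} = v_{3}  ⇒ sig = ⟨2 | 1⟩
  P = {2,3}:  v_{2} + v_{3} = v_{1} + v_{6}  ⇒ sig = ⟨2 | 1 1⟩
  P = {3,7}:  v_{3} + v_{7} = v_{1} + v_{4}  ⇒ sig = ⟨2 | 1 1⟩
  P = {3,8}:  v_{3} + v_{8} = v_{4} + v_{6}  ⇒ sig = ⟨2 | 1 1⟩
  P = {2,5}:  v_{2} + v_{5} = v_{1} + 2·v_{6}  ⇒ sig = ⟨2 | 1 2⟩
  P = {5,8}:  v_{5} + v_{8} = v_{4} + 2·v_{6}  ⇒ sig = ⟨2 | 1 2⟩
  P = {1,4,6}:  v_{1} + v_{4} + v_{6} = v_{3}  ⇒ sig = ⟨3 | 1⟩
  P = {1,4,5}:  v_{1} + v_{4} + v_{5} = 2·v_{3}  ⇒ sig = ⟨3 | 2⟩

Sorted signature multiset PRS(X):
    |P|=2: 10 collections, coeffs (), (), (), (1), (1), (1,1), (1,1), (1,1), (1,2), (1,2)
    |P|=3: 2 collections, coeffs (1), (2)


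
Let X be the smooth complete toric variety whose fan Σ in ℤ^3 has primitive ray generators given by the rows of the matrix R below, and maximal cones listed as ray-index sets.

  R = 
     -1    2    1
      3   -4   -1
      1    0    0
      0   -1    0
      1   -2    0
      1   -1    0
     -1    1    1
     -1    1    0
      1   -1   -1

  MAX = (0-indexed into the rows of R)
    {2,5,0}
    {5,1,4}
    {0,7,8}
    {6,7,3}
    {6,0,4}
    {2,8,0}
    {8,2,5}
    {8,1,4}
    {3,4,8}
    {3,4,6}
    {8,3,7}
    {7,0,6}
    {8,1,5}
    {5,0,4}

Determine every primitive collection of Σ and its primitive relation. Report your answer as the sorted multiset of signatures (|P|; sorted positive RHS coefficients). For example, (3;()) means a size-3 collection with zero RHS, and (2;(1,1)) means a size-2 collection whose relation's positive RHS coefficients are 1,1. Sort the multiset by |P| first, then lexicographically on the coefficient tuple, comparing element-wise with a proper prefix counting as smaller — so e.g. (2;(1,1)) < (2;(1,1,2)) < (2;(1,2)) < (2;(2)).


|primitive collections| = 18. Relations:

  • {5,7}:  v_{5} + v_{7} = 0  →  sig = (2;())
  • {6,8}:  v_{6} + v_{8} = 0  →  sig = (2;())
  • {0,3}:  v_{0} + v_{3} = v_{6}  →  sig = (2;(1))
  • {2,3}:  v_{2} + v_{3} = v_{5}  →  sig = (2;(1))
  • {3,5}:  v_{3} + v_{5} = v_{4}  →  sig = (2;(1))
  • {4,7}:  v_{4} + v_{7} = v_{3}  →  sig = (2;(1))
  • {1,6}:  v_{1} + v_{6} = v_{4} + v_{5}  →  sig = (2;(1,1))
  • {1,7}:  v_{1} + v_{7} = v_{4} + v_{8}  →  sig = (2;(1,1))
  • {2,6}:  v_{2} + v_{6} = v_{0} + v_{5}  →  sig = (2;(1,1))
  • {2,7}:  v_{2} + v_{7} = v_{0} + v_{8}  →  sig = (2;(1,1))
  • {5,6}:  v_{5} + v_{6} = v_{0} + v_{4}  →  sig = (2;(1,1))
  • {1,3}:  v_{1} + v_{3} = 2·v_{4} + v_{8}  →  sig = (2;(1,2))
  • {1,2}:  v_{1} + v_{2} = 3·v_{5} + v_{8}  →  sig = (2;(1,3))
  • {0,1}:  v_{0} + v_{1} = 2·v_{5}  →  sig = (2;(2))
  • {2,4}:  v_{2} + v_{4} = 2·v_{5}  →  sig = (2;(2))
  • {0,4,8}:  v_{0} + v_{4} + v_{8} = v_{5}  →  sig = (3;(1))
  • {0,5,8}:  v_{0} + v_{5} + v_{8} = v_{2}  →  sig = (3;(1))
  • {4,5,8}:  v_{4} + v_{5} + v_{8} = v_{1}  →  sig = (3;(1))

so the primitive-relation signature multiset is
[(2;()), (2;()), (2;(1)), (2;(1)), (2;(1)), (2;(1)), (2;(1,1)), (2;(1,1)), (2;(1,1)), (2;(1,1)), (2;(1,1)), (2;(1,2)), (2;(1,3)), (2;(2)), (2;(2)), (3;(1)), (3;(1)), (3;(1))]


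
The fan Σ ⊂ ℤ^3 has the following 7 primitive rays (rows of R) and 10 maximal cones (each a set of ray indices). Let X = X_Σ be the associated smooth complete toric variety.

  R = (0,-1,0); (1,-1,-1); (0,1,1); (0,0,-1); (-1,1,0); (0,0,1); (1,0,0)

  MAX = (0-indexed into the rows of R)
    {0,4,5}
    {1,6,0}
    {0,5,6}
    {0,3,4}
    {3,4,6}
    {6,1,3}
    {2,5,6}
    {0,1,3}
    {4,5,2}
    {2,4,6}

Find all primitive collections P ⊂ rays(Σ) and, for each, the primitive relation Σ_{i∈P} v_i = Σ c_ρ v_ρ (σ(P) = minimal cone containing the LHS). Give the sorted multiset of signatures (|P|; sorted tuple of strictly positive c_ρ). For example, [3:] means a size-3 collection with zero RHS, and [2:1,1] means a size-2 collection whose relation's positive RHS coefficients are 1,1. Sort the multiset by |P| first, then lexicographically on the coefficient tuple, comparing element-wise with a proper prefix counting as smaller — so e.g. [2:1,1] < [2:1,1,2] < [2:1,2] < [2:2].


Primitive collections (9):

  • {3,5}:  v_{3} + v_{5} = 0 ; sig = [2:]
  • {0,2}:  v_{0} + v_{2} = v_{5} ; sig = [2:1]
  • {1,2}:  v_{1} + v_{2} = v_{6} ; sig = [2:1]
  • {1,4}:  v_{1} + v_{4} = v_{3} ; sig = [2:1]
  • {1,5}:  v_{1} + v_{5} = v_{0} + v_{6} ; sig = [2:1,1]
  • {2,3}:  v_{2} + v_{3} = v_{4} + v_{6} ; sig = [2:1,1]
  • {0,4,6}:  v_{0} + v_{4} + v_{6} = 0 ; sig = [3:]
  • {0,3,6}:  v_{0} + v_{3} + v_{6} = v_{1} ; sig = [3:1]
  • {4,5,6}:  v_{4} + v_{5} + v_{6} = v_{2} ; sig = [3:1]

Hence PRS(X_Σ) =
    [2:]
    [2:1]
    [2:1]
    [2:1]
    [2:1,1]
    [2:1,1]
    [3:]
    [3:1]
    [3:1]


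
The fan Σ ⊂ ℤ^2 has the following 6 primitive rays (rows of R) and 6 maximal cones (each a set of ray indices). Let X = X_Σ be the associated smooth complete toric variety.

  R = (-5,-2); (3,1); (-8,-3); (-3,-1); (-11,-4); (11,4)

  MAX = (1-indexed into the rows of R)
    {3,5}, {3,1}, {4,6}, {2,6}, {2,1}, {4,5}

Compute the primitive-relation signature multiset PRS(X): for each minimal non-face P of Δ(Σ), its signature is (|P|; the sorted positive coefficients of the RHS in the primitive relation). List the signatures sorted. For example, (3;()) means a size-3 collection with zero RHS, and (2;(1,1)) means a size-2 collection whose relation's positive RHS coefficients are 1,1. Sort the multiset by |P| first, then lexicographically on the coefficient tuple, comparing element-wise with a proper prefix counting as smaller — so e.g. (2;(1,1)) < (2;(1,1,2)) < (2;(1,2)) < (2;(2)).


Primitive collections (9):

  P={2,4}:  v_{2} + v_{4} = 0 ; sig = (2;())
  P={5,6}:  v_{5} + v_{6} = 0 ; sig = (2;())
  P={1,4}:  v_{1} + v_{4} = v_{3} ; sig = (2;(1))
  P={2,3}:  v_{2} + v_{3} = v_{1} ; sig = (2;(1))
  P={2,5}:  v_{2} + v_{5} = v_{3} ; sig = (2;(1))
  P={3,4}:  v_{3} + v_{4} = v_{5} ; sig = (2;(1))
  P={3,6}:  v_{3} + v_{6} = v_{2} ; sig = (2;(1))
  P={1,5}:  v_{1} + v_{5} = 2·v_{3} ; sig = (2;(2))
  P={1,6}:  v_{1} + v_{6} = 2·v_{2} ; sig = (2;(2))

so the primitive-relation signature multiset is
{ (2;()) ×2,  (2;(1)) ×5,  (2;(2)) ×2 }


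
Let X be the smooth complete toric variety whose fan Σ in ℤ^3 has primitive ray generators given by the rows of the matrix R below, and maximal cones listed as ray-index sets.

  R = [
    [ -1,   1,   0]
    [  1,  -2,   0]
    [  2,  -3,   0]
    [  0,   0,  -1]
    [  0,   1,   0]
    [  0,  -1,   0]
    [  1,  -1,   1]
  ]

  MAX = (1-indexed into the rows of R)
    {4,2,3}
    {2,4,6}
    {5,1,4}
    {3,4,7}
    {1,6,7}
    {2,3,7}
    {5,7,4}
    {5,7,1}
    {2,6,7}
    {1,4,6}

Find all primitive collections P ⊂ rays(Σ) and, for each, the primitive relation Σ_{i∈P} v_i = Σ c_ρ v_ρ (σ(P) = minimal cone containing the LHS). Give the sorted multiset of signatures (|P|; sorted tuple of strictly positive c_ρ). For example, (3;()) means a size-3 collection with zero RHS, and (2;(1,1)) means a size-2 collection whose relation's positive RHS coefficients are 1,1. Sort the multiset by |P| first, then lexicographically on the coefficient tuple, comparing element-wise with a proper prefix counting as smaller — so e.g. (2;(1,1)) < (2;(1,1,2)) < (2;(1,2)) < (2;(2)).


|primitive collections| = 9. Relations:

  {5,6}:  v_{5} + v_{6} = 0  so sig = (2;())
  {1,2}:  v_{1} + v_{2} = v_{6}  so sig = (2;(1))
  {1,3}:  v_{1} + v_{3} = v_{2}  so sig = (2;(1))
  {2,5}:  v_{2} + v_{5} = v_{4} + v_{7}  so sig = (2;(1,1))
  {3,6}:  v_{3} + v_{6} = 2·v_{2}  so sig = (2;(2))
  {3,5}:  v_{3} + v_{5} = 2·v_{4} + 2·v_{7}  so sig = (2;(2,2))
  {1,4,7}:  v_{1} + v_{4} + v_{7} = 0  so sig = (3;())
  {2,4,7}:  v_{2} + v_{4} + v_{7} = v_{3}  so sig = (3;(1))
  {4,6,7}:  v_{4} + v_{6} + v_{7} = v_{2}  so sig = (3;(1))

so the primitive-relation signature multiset is
{ (2;()),  (2;(1)) ×2,  (2;(1,1)),  (2;(2)),  (2;(2,2)),  (3;()),  (3;(1)) ×2 }


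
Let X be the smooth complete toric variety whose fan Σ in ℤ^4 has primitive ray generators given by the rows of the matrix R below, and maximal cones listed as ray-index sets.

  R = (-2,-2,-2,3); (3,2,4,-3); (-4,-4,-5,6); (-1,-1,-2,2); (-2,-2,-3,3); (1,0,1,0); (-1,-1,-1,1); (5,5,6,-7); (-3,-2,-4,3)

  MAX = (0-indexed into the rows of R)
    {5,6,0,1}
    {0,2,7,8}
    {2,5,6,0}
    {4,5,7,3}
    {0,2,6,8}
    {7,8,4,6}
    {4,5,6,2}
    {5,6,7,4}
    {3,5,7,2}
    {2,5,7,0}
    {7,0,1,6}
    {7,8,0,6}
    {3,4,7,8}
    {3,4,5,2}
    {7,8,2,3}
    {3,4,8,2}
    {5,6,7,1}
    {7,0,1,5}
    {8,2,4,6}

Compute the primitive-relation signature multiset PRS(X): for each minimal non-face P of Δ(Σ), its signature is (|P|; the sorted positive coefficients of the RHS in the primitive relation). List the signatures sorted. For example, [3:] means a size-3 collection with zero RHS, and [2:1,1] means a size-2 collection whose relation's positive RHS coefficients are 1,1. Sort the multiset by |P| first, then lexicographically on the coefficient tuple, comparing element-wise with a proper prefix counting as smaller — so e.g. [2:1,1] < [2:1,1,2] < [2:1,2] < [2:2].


The 11 primitive collections of Σ (r=9, n=4):

  P={1,8}:  v_{1} + v_{8} = 0  ⇒ sig = [2:]
  P={0,4}:  v_{0} + v_{4} = v_{2}  ⇒ sig = [2:1]
  P={1,4}:  v_{1} + v_{4} = v_{5}  ⇒ sig = [2:1]
  P={3,6}:  v_{3} + v_{6} = v_{4}  ⇒ sig = [2:1]
  P={5,8}:  v_{5} + v_{8} = v_{4}  ⇒ sig = [2:1]
  P={1,2}:  v_{1} + v_{2} = v_{0} + v_{5}  ⇒ sig = [2:1,1]
  P={1,3}:  v_{1} + v_{3} = v_{2} + v_{5} + v_{7}  ⇒ sig = [2:1,1,1]
  P={0,3}:  v_{0} + v_{3} = 2·v_{2} + v_{7}  ⇒ sig = [2:1,2]
  P={2,6,7}:  v_{2} + v_{6} + v_{7} = 0  ⇒ sig = [3:]
  P={2,4,7}:  v_{2} + v_{4} + v_{7} = v_{3}  ⇒ sig = [3:1]
  P={0,5,6,7}:  v_{0} + v_{5} + v_{6} + v_{7} = v_{1}  ⇒ sig = [4:1]

so the primitive-relation signature multiset is
    |P|=2: 8 collections, coeffs (), (1), (1), (1), (1), (1,1), (1,1,1), (1,2)
    |P|=3: 2 collections, coeffs (), (1)
    |P|=4: 1 collection, coeffs (1)


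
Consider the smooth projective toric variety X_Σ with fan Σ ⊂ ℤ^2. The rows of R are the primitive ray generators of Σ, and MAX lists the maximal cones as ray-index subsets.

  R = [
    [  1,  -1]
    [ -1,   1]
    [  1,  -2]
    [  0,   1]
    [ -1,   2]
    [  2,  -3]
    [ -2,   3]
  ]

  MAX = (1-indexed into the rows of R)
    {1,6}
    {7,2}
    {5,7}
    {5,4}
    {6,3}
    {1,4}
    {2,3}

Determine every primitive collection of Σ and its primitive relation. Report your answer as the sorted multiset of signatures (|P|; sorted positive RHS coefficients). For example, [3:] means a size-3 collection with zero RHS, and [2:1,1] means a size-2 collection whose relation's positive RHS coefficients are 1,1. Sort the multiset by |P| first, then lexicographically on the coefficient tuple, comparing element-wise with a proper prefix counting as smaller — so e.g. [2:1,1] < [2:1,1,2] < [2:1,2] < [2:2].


Σ has 14 primitive collections:

  • {1,2}:  v_{1} + v_{2} = 0  so sig = [2:]
  • {3,5}:  v_{3} + v_{5} = 0  so sig = [2:]
  • {6,7}:  v_{6} + v_{7} = 0  so sig = [2:]
  • {1,3}:  v_{1} + v_{3} = v_{6}  so sig = [2:1]
  • {1,5}:  v_{1} + v_{5} = v_{4}  so sig = [2:1]
  • {1,7}:  v_{1} + v_{7} = v_{5}  so sig = [2:1]
  • {2,4}:  v_{2} + v_{4} = v_{5}  so sig = [2:1]
  • {2,5}:  v_{2} + v_{5} = v_{7}  so sig = [2:1]
  • {2,6}:  v_{2} + v_{6} = v_{3}  so sig = [2:1]
  • {3,4}:  v_{3} + v_{4} = v_{1}  so sig = [2:1]
  • {3,7}:  v_{3} + v_{7} = v_{2}  so sig = [2:1]
  • {5,6}:  v_{5} + v_{6} = v_{1}  so sig = [2:1]
  • {4,6}:  v_{4} + v_{6} = 2·v_{1}  so sig = [2:2]
  • {4,7}:  v_{4} + v_{7} = 2·v_{5}  so sig = [2:2]

Hence PRS(X_Σ) =
{ [2:] ×3,  [2:1] ×9,  [2:2] ×2 }


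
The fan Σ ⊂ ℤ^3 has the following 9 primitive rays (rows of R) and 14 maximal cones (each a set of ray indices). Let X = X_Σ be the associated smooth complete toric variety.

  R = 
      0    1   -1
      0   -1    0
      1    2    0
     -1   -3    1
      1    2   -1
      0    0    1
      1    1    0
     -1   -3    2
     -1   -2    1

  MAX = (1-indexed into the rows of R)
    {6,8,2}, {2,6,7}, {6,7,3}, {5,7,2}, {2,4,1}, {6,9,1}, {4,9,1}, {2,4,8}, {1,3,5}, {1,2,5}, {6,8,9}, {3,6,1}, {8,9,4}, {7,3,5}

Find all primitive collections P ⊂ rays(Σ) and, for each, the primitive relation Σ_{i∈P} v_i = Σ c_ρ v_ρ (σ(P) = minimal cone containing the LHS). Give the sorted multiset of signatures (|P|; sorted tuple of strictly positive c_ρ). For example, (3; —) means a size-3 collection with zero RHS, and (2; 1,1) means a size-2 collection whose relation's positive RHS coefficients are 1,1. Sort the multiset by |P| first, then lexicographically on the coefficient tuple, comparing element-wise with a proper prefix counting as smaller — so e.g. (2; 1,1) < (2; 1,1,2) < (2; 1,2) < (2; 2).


16 minimal non-faces of Δ(Σ) (on 9 rays):

  • {5,9}:  v_{5} + v_{9} = 0 — sig = (2; —)
  • {1,7}:  v_{1} + v_{7} = v_{5} — sig = (2; 1)
  • {1,8}:  v_{1} + v_{8} = v_{9} — sig = (2; 1)
  • {2,3}:  v_{2} + v_{3} = v_{7} — sig = (2; 1)
  • {2,9}:  v_{2} + v_{9} = v_{4} — sig = (2; 1)
  • {3,9}:  v_{3} + v_{9} = v_{6} — sig = (2; 1)
  • {4,5}:  v_{4} + v_{5} = v_{2} — sig = (2; 1)
  • {4,6}:  v_{4} + v_{6} = v_{8} — sig = (2; 1)
  • {5,6}:  v_{5} + v_{6} = v_{3} — sig = (2; 1)
  • {3,4}:  v_{3} + v_{4} = v_{2} + v_{6} — sig = (2; 1,1)
  • {5,8}:  v_{5} + v_{8} = v_{2} + v_{6} — sig = (2; 1,1)
  • {7,9}:  v_{7} + v_{9} = v_{2} + v_{6} — sig = (2; 1,1)
  • {3,8}:  v_{3} + v_{8} = v_{2} + 2·v_{6} — sig = (2; 1,2)
  • {4,7}:  v_{4} + v_{7} = 2·v_{2} + v_{6} — sig = (2; 1,2)
  • {7,8}:  v_{7} + v_{8} = 2·v_{2} + 2·v_{6} — sig = (2; 2,2)
  • {1,2,6}:  v_{1} + v_{2} + v_{6} = 0 — sig = (3; —)

so the primitive-relation signature multiset is
    |P|=2: 15 collections, coeffs (), (1), (1), (1), (1), (1), (1), (1), (1), (1,1), (1,1), (1,1), (1,2), (1,2), (2,2)
    |P|=3: 1 collection, coeffs ()


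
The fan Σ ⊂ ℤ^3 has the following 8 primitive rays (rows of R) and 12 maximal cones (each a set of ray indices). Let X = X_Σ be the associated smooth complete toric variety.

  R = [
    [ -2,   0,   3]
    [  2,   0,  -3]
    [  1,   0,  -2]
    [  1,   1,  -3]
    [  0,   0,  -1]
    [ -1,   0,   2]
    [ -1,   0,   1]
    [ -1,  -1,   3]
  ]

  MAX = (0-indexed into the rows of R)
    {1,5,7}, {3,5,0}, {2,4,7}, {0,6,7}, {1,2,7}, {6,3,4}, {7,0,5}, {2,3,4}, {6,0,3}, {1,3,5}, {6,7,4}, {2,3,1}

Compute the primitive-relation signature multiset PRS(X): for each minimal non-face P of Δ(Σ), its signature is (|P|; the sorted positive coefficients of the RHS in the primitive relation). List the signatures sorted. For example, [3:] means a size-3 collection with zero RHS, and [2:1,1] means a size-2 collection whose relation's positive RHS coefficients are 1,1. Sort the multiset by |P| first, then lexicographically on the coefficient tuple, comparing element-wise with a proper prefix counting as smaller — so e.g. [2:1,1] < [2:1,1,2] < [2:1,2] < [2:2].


10 minimal non-faces of Δ(Σ) (on 8 rays):

  • {0,1}:  v_{0} + v_{1} = 0  ⇒ sig = [2:]
  • {2,5}:  v_{2} + v_{5} = 0  ⇒ sig = [2:]
  • {3,7}:  v_{3} + v_{7} = 0  ⇒ sig = [2:]
  • {0,2}:  v_{0} + v_{2} = v_{6}  ⇒ sig = [2:1]
  • {1,6}:  v_{1} + v_{6} = v_{2}  ⇒ sig = [2:1]
  • {2,6}:  v_{2} + v_{6} = v_{4}  ⇒ sig = [2:1]
  • {4,5}:  v_{4} + v_{5} = v_{6}  ⇒ sig = [2:1]
  • {5,6}:  v_{5} + v_{6} = v_{0}  ⇒ sig = [2:1]
  • {0,4}:  v_{0} + v_{4} = 2·v_{6}  ⇒ sig = [2:2]
  • {1,4}:  v_{1} + v_{4} = 2·v_{2}  ⇒ sig = [2:2]

so the primitive-relation signature multiset is
    [2:]
    [2:]
    [2:]
    [2:1]
    [2:1]
    [2:1]
    [2:1]
    [2:1]
    [2:2]
    [2:2]


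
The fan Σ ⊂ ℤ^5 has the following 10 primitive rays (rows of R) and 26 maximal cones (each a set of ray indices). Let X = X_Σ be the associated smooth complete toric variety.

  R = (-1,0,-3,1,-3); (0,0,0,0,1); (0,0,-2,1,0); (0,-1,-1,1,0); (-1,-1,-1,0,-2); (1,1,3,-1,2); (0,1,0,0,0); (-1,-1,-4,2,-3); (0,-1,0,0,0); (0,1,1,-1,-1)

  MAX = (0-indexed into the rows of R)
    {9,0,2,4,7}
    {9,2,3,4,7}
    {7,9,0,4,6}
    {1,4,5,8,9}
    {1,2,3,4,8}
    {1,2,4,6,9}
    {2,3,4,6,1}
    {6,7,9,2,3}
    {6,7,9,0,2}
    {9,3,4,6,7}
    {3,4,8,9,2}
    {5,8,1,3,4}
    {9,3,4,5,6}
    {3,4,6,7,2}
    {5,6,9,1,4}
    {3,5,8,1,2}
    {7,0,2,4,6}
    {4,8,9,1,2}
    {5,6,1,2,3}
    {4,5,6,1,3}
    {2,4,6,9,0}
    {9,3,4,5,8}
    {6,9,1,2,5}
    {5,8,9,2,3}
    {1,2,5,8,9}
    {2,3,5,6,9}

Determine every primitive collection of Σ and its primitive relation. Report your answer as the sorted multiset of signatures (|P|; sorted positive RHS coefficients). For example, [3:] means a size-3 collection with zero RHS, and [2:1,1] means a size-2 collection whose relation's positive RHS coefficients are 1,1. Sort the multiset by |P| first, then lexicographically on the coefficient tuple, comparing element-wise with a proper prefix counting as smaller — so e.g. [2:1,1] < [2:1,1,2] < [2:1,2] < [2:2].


|primitive collections| = 12. Relations:

  P={6,8}:  v_{6} + v_{8} = 0 ; sig = [2:]
  P={0,3}:  v_{0} + v_{3} = v_{7} ; sig = [2:1]
  P={0,1}:  v_{0} + v_{1} = v_{2} + v_{4} + v_{6} ; sig = [2:1,1,1]
  P={0,5}:  v_{0} + v_{5} = v_{3} + v_{6} + v_{9} ; sig = [2:1,1,1]
  P={0,8}:  v_{0} + v_{8} = v_{2} + v_{3} + v_{4} + v_{9} ; sig = [2:1,1,1,1]
  P={1,7}:  v_{1} + v_{7} = v_{2} + v_{3} + v_{4} + v_{6} ; sig = [2:1,1,1,1]
  P={7,8}:  v_{7} + v_{8} = v_{2} + 2·v_{3} + v_{4} + v_{9} ; sig = [2:1,1,1,2]
  P={5,7}:  v_{5} + v_{7} = 2·v_{3} + v_{6} + v_{9} ; sig = [2:1,1,2]
  P={1,3,9}:  v_{1} + v_{3} + v_{9} = 0 ; sig = [3:]
  P={2,4,5}:  v_{2} + v_{4} + v_{5} = 0 ; sig = [3:]
  P={2,3,4,6,9}:  v_{2} + v_{3} + v_{4} + v_{6} + v_{9} = v_{0} ; sig = [5:1]
  P={2,4,6,7,9}:  v_{2} + v_{4} + v_{6} + v_{7} + v_{9} = 2·v_{0} ; sig = [5:2]

Sorted signature multiset PRS(X):
{ [2:],  [2:1],  [2:1,1,1] ×2,  [2:1,1,1,1] ×2,  [2:1,1,1,2],  [2:1,1,2],  [3:] ×2,  [5:1],  [5:2] }


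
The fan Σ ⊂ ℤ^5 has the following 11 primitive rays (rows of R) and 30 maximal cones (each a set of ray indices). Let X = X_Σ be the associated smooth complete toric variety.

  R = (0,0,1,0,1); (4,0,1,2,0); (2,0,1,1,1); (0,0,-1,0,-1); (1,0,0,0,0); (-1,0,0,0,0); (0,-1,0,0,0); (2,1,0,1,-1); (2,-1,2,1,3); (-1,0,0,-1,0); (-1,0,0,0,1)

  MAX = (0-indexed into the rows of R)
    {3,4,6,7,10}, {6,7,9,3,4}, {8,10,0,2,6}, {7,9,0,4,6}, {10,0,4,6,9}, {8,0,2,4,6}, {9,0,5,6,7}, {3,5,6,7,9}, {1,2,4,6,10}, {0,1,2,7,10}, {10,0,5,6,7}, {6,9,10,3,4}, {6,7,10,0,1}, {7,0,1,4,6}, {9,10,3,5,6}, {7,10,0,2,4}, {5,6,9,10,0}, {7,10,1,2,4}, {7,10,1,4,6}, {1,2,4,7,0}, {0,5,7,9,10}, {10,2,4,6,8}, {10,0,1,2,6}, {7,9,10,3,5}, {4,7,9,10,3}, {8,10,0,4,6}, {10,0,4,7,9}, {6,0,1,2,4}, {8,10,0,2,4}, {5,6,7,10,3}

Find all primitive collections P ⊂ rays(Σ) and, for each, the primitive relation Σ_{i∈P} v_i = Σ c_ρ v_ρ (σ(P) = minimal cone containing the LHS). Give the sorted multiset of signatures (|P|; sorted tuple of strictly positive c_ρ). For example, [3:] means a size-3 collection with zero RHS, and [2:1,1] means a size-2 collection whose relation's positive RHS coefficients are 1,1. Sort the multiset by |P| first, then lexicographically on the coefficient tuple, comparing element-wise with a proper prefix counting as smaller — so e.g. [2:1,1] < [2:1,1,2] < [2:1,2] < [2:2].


The 18 primitive collections of Σ (r=11, n=5):

  {0,3}:  v_{0} + v_{3} = 0 ; sig = [2:]
  {4,5}:  v_{4} + v_{5} = 0 ; sig = [2:]
  {2,9}:  v_{2} + v_{9} = v_{0} + v_{4} ; sig = [2:1,1]
  {1,9}:  v_{1} + v_{9} = v_{0} + v_{4} + v_{6} + v_{7} ; sig = [2:1,1,1,1]
  {2,3}:  v_{2} + v_{3} = v_{4} + v_{6} + v_{7} + v_{10} ; sig = [2:1,1,1,1]
  {2,5}:  v_{2} + v_{5} = v_{0} + v_{6} + v_{7} + v_{10} ; sig = [2:1,1,1,1]
  {3,8}:  v_{3} + v_{8} = v_{2} + v_{4} + v_{6} + v_{10} ; sig = [2:1,1,1,1]
  {5,8}:  v_{5} + v_{8} = v_{0} + v_{2} + v_{6} + v_{10} ; sig = [2:1,1,1,1]
  {1,3}:  v_{1} + v_{3} = v_{4} + 2·v_{6} + 2·v_{7} + v_{10} ; sig = [2:1,1,2,2]
  {1,5}:  v_{1} + v_{5} = v_{0} + 2·v_{6} + 2·v_{7} + v_{10} ; sig = [2:1,1,2,2]
  {8,9}:  v_{8} + v_{9} = 2·v_{0} + 2·v_{4} + v_{6} + v_{10} ; sig = [2:1,1,2,2]
  {1,8}:  v_{1} + v_{8} = 3·v_{2} + v_{6} ; sig = [2:1,3]
  {7,8}:  v_{7} + v_{8} = 2·v_{2} ; sig = [2:2]
  {2,6,7}:  v_{2} + v_{6} + v_{7} = v_{1} ; sig = [3:1]
  {6,7,9,10}:  v_{6} + v_{7} + v_{9} + v_{10} = 0 ; sig = [4:]
  {0,1,4,10}:  v_{0} + v_{1} + v_{4} + v_{10} = 2·v_{2} ; sig = [4:2]
  {0,2,4,6,10}:  v_{0} + v_{2} + v_{4} + v_{6} + v_{10} = v_{8} ; sig = [5:1]
  {0,4,6,7,10}:  v_{0} + v_{4} + v_{6} + v_{7} + v_{10} = v_{2} ; sig = [5:1]

Sorted signature multiset PRS(X):
    [2:]
    [2:]
    [2:1,1]
    [2:1,1,1,1]
    [2:1,1,1,1]
    [2:1,1,1,1]
    [2:1,1,1,1]
    [2:1,1,1,1]
    [2:1,1,2,2]
    [2:1,1,2,2]
    [2:1,1,2,2]
    [2:1,3]
    [2:2]
    [3:1]
    [4:]
    [4:2]
    [5:1]
    [5:1]


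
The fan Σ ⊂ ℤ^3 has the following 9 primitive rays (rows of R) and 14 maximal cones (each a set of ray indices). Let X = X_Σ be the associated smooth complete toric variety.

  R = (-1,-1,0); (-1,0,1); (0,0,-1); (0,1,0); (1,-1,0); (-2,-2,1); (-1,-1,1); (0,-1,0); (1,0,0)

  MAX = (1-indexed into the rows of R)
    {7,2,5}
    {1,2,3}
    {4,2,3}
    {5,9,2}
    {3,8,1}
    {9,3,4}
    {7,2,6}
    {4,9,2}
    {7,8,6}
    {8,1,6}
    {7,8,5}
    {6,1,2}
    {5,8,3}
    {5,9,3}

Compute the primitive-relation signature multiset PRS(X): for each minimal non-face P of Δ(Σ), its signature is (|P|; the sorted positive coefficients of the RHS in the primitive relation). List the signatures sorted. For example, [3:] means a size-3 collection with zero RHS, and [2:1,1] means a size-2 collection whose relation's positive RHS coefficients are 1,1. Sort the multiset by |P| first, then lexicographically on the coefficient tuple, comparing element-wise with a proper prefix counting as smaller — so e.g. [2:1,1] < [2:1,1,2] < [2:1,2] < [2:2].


17 minimal non-faces of Δ(Σ) (on 9 rays):

  P={4,8}:  v_{4} + v_{8} = 0  ⟹  sig = [2:]
  P={1,7}:  v_{1} + v_{7} = v_{6}  ⟹  sig = [2:1]
  P={1,9}:  v_{1} + v_{9} = v_{8}  ⟹  sig = [2:1]
  P={2,8}:  v_{2} + v_{8} = v_{7}  ⟹  sig = [2:1]
  P={3,7}:  v_{3} + v_{7} = v_{1}  ⟹  sig = [2:1]
  P={4,5}:  v_{4} + v_{5} = v_{9}  ⟹  sig = [2:1]
  P={4,7}:  v_{4} + v_{7} = v_{2}  ⟹  sig = [2:1]
  P={8,9}:  v_{8} + v_{9} = v_{5}  ⟹  sig = [2:1]
  P={1,4}:  v_{1} + v_{4} = v_{2} + v_{3}  ⟹  sig = [2:1,1]
  P={4,6}:  v_{4} + v_{6} = v_{1} + v_{2}  ⟹  sig = [2:1,1]
  P={6,9}:  v_{6} + v_{9} = v_{7} + v_{8}  ⟹  sig = [2:1,1]
  P={7,9}:  v_{7} + v_{9} = v_{2} + v_{5}  ⟹  sig = [2:1,1]
  P={5,6}:  v_{5} + v_{6} = v_{7} + 2·v_{8}  ⟹  sig = [2:1,2]
  P={1,5}:  v_{1} + v_{5} = 2·v_{8}  ⟹  sig = [2:2]
  P={3,6}:  v_{3} + v_{6} = 2·v_{1}  ⟹  sig = [2:2]
  P={2,3,9}:  v_{2} + v_{3} + v_{9} = 0  ⟹  sig = [3:]
  P={2,3,5}:  v_{2} + v_{3} + v_{5} = v_{8}  ⟹  sig = [3:1]

Sorted signature multiset PRS(X):
    [2:]
    [2:1]
    [2:1]
    [2:1]
    [2:1]
    [2:1]
    [2:1]
    [2:1]
    [2:1,1]
    [2:1,1]
    [2:1,1]
    [2:1,1]
    [2:1,2]
    [2:2]
    [2:2]
    [3:]
    [3:1]
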